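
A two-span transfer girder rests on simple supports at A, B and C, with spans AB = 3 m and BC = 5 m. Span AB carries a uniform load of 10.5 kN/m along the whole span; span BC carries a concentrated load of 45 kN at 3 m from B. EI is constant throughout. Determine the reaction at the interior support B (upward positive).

R_B = 48.71 kN

Insert a hinge at B; M_B is the redundant, and each span becomes simply supported.
End slopes at the hinge B, treating each span as simply supported:
  span AB: UDL 10.5: wL³/(24EI) = 11.81/EI
  span BC: point load 45 at a = 3: Pab(L + b)/(6LEI) = 63/EI
  relative rotation θ_0 = (11.81 + 63)/EI = 74.81/EI
A unit hogging moment at B produces rotation L₁/(3EI) + L₂/(3EI) = 2.667/EI.
Compatibility: M_B·(L₁+L₂)/(3EI) = θ_0, giving M_B = 28.05 kN·m (hogging).
Span AB, ΣM about A with M_B applied at B: R_B^{AB}·3 = 47.25 + 28.05, so R_B^{AB} = 25.1 kN and R_A = 31.5 − 25.1 = 6.398 kN.
Span BC, ΣM about C: R_B^{BC}·5 = 90 + 28.05, so R_B^{BC} = 23.61 kN and R_C = 45 − 23.61 = 21.39 kN.
R_B = 25.1 + 23.61 = 48.71 kN.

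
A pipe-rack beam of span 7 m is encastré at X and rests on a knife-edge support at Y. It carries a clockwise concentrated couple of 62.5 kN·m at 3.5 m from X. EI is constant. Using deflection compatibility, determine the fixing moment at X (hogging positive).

M_X = -7.812 kN·m

Take the reaction at Y as the redundant and release it; the primary structure is a cantilever fixed at X.
Downward deflection at the released point Y due to the loads:
  clockwise couple 62.5 at a = 3.5: M₀a(2L − a)/(2EI) = 1148/EI
Tip deflection under a unit load at Y: L³/(3EI) = 114.3/EI.
Compatibility at Y: δ_0 − R_Y·δ_{YY} = 0, so R_Y = 1148/114.3 = 10.04 kN.
Moment equilibrium about X: M_X = Σ(load moments about X) − R_Y·L = 62.5 − 10.04×7 = -7.812 kN·m.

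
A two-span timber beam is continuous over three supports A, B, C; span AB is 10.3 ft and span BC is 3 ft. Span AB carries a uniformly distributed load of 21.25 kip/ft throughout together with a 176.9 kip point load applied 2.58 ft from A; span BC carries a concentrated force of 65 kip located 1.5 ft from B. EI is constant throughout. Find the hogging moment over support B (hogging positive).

Take M_B as the redundant. Released structure: two simple spans AB and BC with a hinge at B.
Rotations at B on the released spans (each span's end-slope, ×1/EI):
  span AB: UDL 21.25: wL³/(24EI) = 967.5/EI
  span AB: point load 176.9 at a = 2.58: Pab(L + a)/(6LEI) = 734.3/EI
  span BC: point load 65 at a = 1.5: Pab(L + b)/(6LEI) = 36.56/EI
  relative rotation θ_0 = (1702 + 36.56)/EI = 1738/EI
A unit hogging moment at B produces rotation L₁/(3EI) + L₂/(3EI) = 4.433/EI.
Slope continuity at B: θ_0 = M_B·4.433/EI, so M_B = 1738/4.433 = 392.1 kip·ft (hogging).

M_B = 392.1 kip·ft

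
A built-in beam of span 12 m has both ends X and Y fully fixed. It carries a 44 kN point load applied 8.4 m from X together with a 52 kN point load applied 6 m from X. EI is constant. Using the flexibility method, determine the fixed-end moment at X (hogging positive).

M_X = 111.3 kN·m

Release both end moments; the primary structure is a simply-supported span XY with redundants M_X and M_Y.
On the primary (simply-supported) span, the end slopes from the loading are:
  at X: point load 44 at a = 8.4: Pab(L + b)/(6LEI) = 288.3/EI
  at Y: point load 44 at a = 8.4: Pab(L + a)/(6LEI) = 377/EI
  at X: point load 52 at a = 6: Pab(L + b)/(6LEI) = 468/EI
  at Y: point load 52 at a = 6: Pab(L + a)/(6LEI) = 468/EI
  θ_X0 = 756.3/EI,  θ_Y0 = 845/EI
Flexibility coefficients: a unit moment at one end gives L/(3EI) there and L/(6EI) at the far end, so f₁₁ = f₂₂ = 4/EI and f₁₂ = f₂₁ = 2/EI.
Compatibility — zero rotation at each built-in end:
  4 M_X + 2 M_Y = 756.3
  2 M_X + 4 M_Y = 845
Solving the pair gives M_X = 111.3 kN·m and M_Y = 155.6 kN·m (hogging).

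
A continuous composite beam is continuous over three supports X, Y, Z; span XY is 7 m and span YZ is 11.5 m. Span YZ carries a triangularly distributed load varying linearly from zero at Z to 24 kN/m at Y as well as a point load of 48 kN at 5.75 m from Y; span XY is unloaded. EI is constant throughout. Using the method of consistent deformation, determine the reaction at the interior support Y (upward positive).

Release continuity at Y by inserting a hinge; the redundant is the internal moment M_Y. The primary structure is two simply-supported spans XY and YZ.
End slopes at the hinge Y, treating each span as simply supported:
  span YZ: triangular load, peak 24: w₀L³/(45EI) = 811.1/EI
  span YZ: point load 48 at a = 5.75: Pab(L + b)/(6LEI) = 396.8/EI
  relative rotation θ_0 = (0 + 1208)/EI = 1208/EI
A unit hogging moment at Y produces rotation L₁/(3EI) + L₂/(3EI) = 6.167/EI.
Slope continuity at Y: θ_0 = M_Y·6.167/EI, so M_Y = 1208/6.167 = 195.9 kN·m (hogging).
Span XY, ΣM about X with M_Y applied at Y: R_Y^{XY}·7 = 0 + 195.9, so R_Y^{XY} = 27.98 kN and R_X = 0 − 27.98 = -27.98 kN.
Span YZ, ΣM about Z: R_Y^{YZ}·11.5 = 1334 + 195.9, so R_Y^{YZ} = 133 kN and R_Z = 186 − 133 = 52.97 kN.
R_Y = 27.98 + 133 = 161 kN.

R_Y = 161 kN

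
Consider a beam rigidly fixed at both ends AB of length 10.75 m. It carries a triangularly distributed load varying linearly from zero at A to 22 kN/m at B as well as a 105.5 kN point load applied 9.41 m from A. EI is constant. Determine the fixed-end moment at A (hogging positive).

M_A = 100.2 kN·m

Release both end moments; the primary structure is a simply-supported span AB with redundants M_A and M_B.
End rotations of the released simple span under the applied load (×1/EI):
  at A: triangular load, peak 22: 7w₀L³/(360EI) = 531.4/EI
  at B: triangular load, peak 22: w₀L³/(45EI) = 607.3/EI
  at A: point load 105.5 at a = 9.41: Pab(L + b)/(6LEI) = 249.4/EI
  at B: point load 105.5 at a = 9.41: Pab(L + a)/(6LEI) = 415.8/EI
  θ_A0 = 780.8/EI,  θ_B0 = 1023/EI
Flexibility coefficients: a unit moment at one end gives L/(3EI) there and L/(6EI) at the far end, so f₁₁ = f₂₂ = 3.583/EI and f₁₂ = f₂₁ = 1.792/EI.
Compatibility — zero rotation at each built-in end:
  3.583 M_A + 1.792 M_B = 780.8
  1.792 M_A + 3.583 M_B = 1023
Solving the pair gives M_A = 100.2 kN·m and M_B = 235.4 kN·m (hogging).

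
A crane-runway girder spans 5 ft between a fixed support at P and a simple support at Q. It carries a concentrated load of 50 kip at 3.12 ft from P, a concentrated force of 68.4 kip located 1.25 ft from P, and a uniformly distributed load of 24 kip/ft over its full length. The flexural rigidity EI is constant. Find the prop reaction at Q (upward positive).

R_Q = 74.01 kip

Take the reaction at Q as the redundant and release it; the primary structure is a cantilever fixed at P.
Primary-structure tip deflection at Q by superposition:
  point load 50 at a = 3.12: Pa²(3L − a)/(6EI) = 963.7/EI
  point load 68.4 at a = 1.25: Pa²(3L − a)/(6EI) = 244.9/EI
  UDL 24: wL⁴/(8EI) = 1875/EI
  δ_0 = 3084/EI
Tip deflection under a unit load at Q: L³/(3EI) = 41.67/EI.
The prop prevents deflection at Q: R_Q = δ_0/δ_{QQ} = 3084/41.67 = 74.01 kip.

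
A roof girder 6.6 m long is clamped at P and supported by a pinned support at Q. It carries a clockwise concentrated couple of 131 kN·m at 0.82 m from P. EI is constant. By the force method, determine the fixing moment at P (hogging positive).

M_P = 85.21 kN·m

Release the roller at Q. Primary structure: cantilever fixed at P.
Primary-structure tip deflection at Q by superposition:
  clockwise couple 131 at a = 0.82: M₀a(2L − a)/(2EI) = 664.9/EI
Flexibility coefficient — unit upward force at Q: δ_{QQ} = L³/(3EI) = 95.83/EI.
Compatibility at Q: δ_0 − R_Q·δ_{QQ} = 0, so R_Q = 664.9/95.83 = 6.938 kN.
Moment equilibrium about P: M_P = Σ(load moments about P) − R_Q·L = 131 − 6.938×6.6 = 85.21 kN·m.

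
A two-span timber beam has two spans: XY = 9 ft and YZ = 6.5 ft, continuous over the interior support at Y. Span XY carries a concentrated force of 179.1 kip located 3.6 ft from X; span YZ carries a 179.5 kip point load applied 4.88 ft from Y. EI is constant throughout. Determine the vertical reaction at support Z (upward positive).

Take M_Y as the redundant. Released structure: two simple spans XY and YZ with a hinge at Y.
End slopes at the hinge Y, treating each span as simply supported:
  span XY: point load 179.1 at a = 3.6: Pab(L + a)/(6LEI) = 812.4/EI
  span YZ: point load 179.5 at a = 4.88: Pab(L + b)/(6LEI) = 295.5/EI
  relative rotation θ_0 = (812.4 + 295.5)/EI = 1108/EI
A unit hogging moment at Y produces rotation L₁/(3EI) + L₂/(3EI) = 5.167/EI.
Slope continuity at Y: θ_0 = M_Y·5.167/EI, so M_Y = 1108/5.167 = 214.4 kip·ft (hogging).
Span YZ, ΣM about Z: R_Y^{YZ}·6.5 = 290.8 + 214.4, so R_Y^{YZ} = 77.73 kip and R_Z = 179.5 − 77.73 = 101.8 kip.

R_Z = 101.8 kip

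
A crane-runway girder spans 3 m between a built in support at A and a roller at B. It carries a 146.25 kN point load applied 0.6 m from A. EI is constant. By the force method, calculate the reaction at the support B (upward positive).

Remove the prop at B; the released (primary) structure is a cantilever built in at A.
Free-end deflection of the primary structure under the applied loading (downward +):
  point load 146.25 at a = 0.6: Pa²(3L − a)/(6EI) = 73.71/EI
Flexibility coefficient — unit upward force at B: δ_{BB} = L³/(3EI) = 9/EI.
The prop prevents deflection at B: R_B = δ_0/δ_{BB} = 73.71/9 = 8.19 kN.

R_B = 8.19 kN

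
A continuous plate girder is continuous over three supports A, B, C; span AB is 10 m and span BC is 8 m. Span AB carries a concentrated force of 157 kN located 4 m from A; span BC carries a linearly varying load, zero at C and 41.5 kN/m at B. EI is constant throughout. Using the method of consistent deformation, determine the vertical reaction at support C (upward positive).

R_C = 27.18 kN

Release continuity at B by inserting a hinge; the redundant is the internal moment M_B. The primary structure is two simply-supported spans AB and BC.
Rotations at B on the released spans (each span's end-slope, ×1/EI):
  span AB: point load 157 at a = 4: Pab(L + a)/(6LEI) = 879.2/EI
  span BC: triangular load, peak 41.5: w₀L³/(45EI) = 472.2/EI
  relative rotation θ_0 = (879.2 + 472.2)/EI = 1351/EI
A unit hogging moment at B produces rotation L₁/(3EI) + L₂/(3EI) = 6/EI.
Compatibility: M_B·(L₁+L₂)/(3EI) = θ_0, giving M_B = 225.2 kN·m (hogging).
Span BC, ΣM about C: R_B^{BC}·8 = 885.3 + 225.2, so R_B^{BC} = 138.8 kN and R_C = 166 − 138.8 = 27.18 kN.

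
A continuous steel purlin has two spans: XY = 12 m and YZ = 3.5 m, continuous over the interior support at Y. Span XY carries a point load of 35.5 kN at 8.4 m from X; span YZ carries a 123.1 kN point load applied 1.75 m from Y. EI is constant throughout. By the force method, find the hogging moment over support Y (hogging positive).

M_Y = 77.11 kN·m

Insert a hinge at Y; M_Y is the redundant, and each span becomes simply supported.
End slopes at the hinge Y, treating each span as simply supported:
  span XY: point load 35.5 at a = 8.4: Pab(L + a)/(6LEI) = 304.2/EI
  span YZ: point load 123.1 at a = 1.75: Pab(L + b)/(6LEI) = 94.25/EI
  relative rotation θ_0 = (304.2 + 94.25)/EI = 398.4/EI
A unit hogging moment at Y produces rotation L₁/(3EI) + L₂/(3EI) = 5.167/EI.
Compatibility: M_Y·(L₁+L₂)/(3EI) = θ_0, giving M_Y = 77.11 kN·m (hogging).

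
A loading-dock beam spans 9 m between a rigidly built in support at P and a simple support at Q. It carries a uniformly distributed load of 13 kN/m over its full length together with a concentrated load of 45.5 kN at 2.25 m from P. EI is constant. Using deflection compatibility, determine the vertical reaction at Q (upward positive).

Remove the prop at Q; the released (primary) structure is a cantilever built in at P.
Deflection at Q on the released cantilever, summing each load's contribution:
  UDL 13: wL⁴/(8EI) = 10662/EI
  point load 45.5 at a = 2.25: Pa²(3L − a)/(6EI) = 950.2/EI
  δ_0 = 11612/EI
Flexibility coefficient — unit upward force at Q: δ_{QQ} = L³/(3EI) = 243/EI.
The prop prevents deflection at Q: R_Q = δ_0/δ_{QQ} = 11612/243 = 47.79 kN.

R_Q = 47.79 kN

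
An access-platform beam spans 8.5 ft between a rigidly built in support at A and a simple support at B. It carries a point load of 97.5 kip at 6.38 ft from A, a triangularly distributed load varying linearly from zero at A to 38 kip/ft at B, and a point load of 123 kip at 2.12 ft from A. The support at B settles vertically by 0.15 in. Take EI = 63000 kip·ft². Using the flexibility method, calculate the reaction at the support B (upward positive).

Take the reaction at B as the redundant and release it; the primary structure is a cantilever fixed at A.
Downward deflection at the released point B due to the loads:
  point load 97.5 at a = 6.38: Pa²(3L − a)/(6EI) = 12647/EI
  triangular load, peak 38 at the free end: 11w₀L⁴/(120EI) = 18183/EI
  point load 123 at a = 2.12: Pa²(3L − a)/(6EI) = 2154/EI
  δ_0 = 32984/EI
Tip deflection under a unit load at B: L³/(3EI) = 204.7/EI.
With EI = 63000 kip·ft²: δ_0 = 0.52356 ft and δ_{BB} = 0.003249 ft/kip.
Compatibility — the beam at B must follow the support down by 0.0125 ft: δ_0 − R_B·δ_{BB} = 0.0125, so R_B = (0.52356 − 0.0125)/0.003249 = 157.3 kip.

R_B = 157.3 kip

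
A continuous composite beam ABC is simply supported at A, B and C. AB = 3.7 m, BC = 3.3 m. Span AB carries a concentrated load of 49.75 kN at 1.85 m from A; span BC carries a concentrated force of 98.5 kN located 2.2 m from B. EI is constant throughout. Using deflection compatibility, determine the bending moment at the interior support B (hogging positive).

Release continuity at B by inserting a hinge; the redundant is the internal moment M_B. The primary structure is two simply-supported spans AB and BC.
Discontinuity in slope at B on the released structure — sum the simple-span end rotations:
  span AB: point load 49.75 at a = 1.85: Pab(L + a)/(6LEI) = 42.57/EI
  span BC: point load 98.5 at a = 2.2: Pab(L + b)/(6LEI) = 52.97/EI
  relative rotation θ_0 = (42.57 + 52.97)/EI = 95.54/EI
A unit hogging moment at B produces rotation L₁/(3EI) + L₂/(3EI) = 2.333/EI.
Compatibility: M_B·(L₁+L₂)/(3EI) = θ_0, giving M_B = 40.95 kN·m (hogging).

M_B = 40.95 kN·m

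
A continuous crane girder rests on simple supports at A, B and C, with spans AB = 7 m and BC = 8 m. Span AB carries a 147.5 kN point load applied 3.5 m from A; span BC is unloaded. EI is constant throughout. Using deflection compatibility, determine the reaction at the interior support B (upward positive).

R_B = 97.95 kN

Insert a hinge at B; M_B is the redundant, and each span becomes simply supported.
Rotations at B on the released spans (each span's end-slope, ×1/EI):
  span AB: point load 147.5 at a = 3.5: Pab(L + a)/(6LEI) = 451.7/EI
  relative rotation θ_0 = (451.7 + 0)/EI = 451.7/EI
A unit hogging moment at B produces rotation L₁/(3EI) + L₂/(3EI) = 5/EI.
Slope continuity at B: θ_0 = M_B·5/EI, so M_B = 451.7/5 = 90.34 kN·m (hogging).
Span AB, ΣM about A with M_B applied at B: R_B^{AB}·7 = 516.2 + 90.34, so R_B^{AB} = 86.66 kN and R_A = 147.5 − 86.66 = 60.84 kN.
Span BC, ΣM about C: R_B^{BC}·8 = 0 + 90.34, so R_B^{BC} = 11.29 kN and R_C = 0 − 11.29 = -11.29 kN.
R_B = 86.66 + 11.29 = 97.95 kN.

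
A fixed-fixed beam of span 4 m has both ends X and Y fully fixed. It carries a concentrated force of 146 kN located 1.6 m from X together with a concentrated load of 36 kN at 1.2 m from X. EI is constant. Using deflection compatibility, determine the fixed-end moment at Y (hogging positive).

Take the two fixed-end moments M_X, M_Y as redundants; the released structure is the simple span XY.
End rotations of the released simple span under the applied load (×1/EI):
  at X: point load 146 at a = 1.6: Pab(L + b)/(6LEI) = 149.5/EI
  at Y: point load 146 at a = 1.6: Pab(L + a)/(6LEI) = 130.8/EI
  at X: point load 36 at a = 1.2: Pab(L + b)/(6LEI) = 34.27/EI
  at Y: point load 36 at a = 1.2: Pab(L + a)/(6LEI) = 26.21/EI
  θ_X0 = 183.8/EI,  θ_Y0 = 157/EI
Flexibility coefficients: a unit moment at one end gives L/(3EI) there and L/(6EI) at the far end, so f₁₁ = f₂₂ = 1.333/EI and f₁₂ = f₂₁ = 0.6667/EI.
Compatibility — zero rotation at each built-in end:
  1.333 M_X + 0.6667 M_Y = 183.8
  0.6667 M_X + 1.333 M_Y = 157
Solving the pair gives M_X = 105.3 kN·m and M_Y = 65.14 kN·m (hogging).

M_Y = 65.14 kN·m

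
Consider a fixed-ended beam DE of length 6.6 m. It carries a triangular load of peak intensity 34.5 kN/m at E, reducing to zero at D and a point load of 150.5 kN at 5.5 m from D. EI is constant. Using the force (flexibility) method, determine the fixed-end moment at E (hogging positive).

M_E = 190.1 kN·m

Take the two fixed-end moments M_D, M_E as redundants; the released structure is the simple span DE.
Simple-span end rotations at D and E under the given loads:
  at D: triangular load, peak 34.5: 7w₀L³/(360EI) = 192.9/EI
  at E: triangular load, peak 34.5: w₀L³/(45EI) = 220.4/EI
  at D: point load 150.5 at a = 5.5: Pab(L + b)/(6LEI) = 177/EI
  at E: point load 150.5 at a = 5.5: Pab(L + a)/(6LEI) = 278.2/EI
  θ_D0 = 369.9/EI,  θ_E0 = 498.6/EI
Flexibility coefficients: a unit moment at one end gives L/(3EI) there and L/(6EI) at the far end, so f₁₁ = f₂₂ = 2.2/EI and f₁₂ = f₂₁ = 1.1/EI.
Compatibility — zero rotation at each built-in end:
  2.2 M_D + 1.1 M_E = 369.9
  1.1 M_D + 2.2 M_E = 498.6
Solving the pair gives M_D = 73.09 kN·m and M_E = 190.1 kN·m (hogging).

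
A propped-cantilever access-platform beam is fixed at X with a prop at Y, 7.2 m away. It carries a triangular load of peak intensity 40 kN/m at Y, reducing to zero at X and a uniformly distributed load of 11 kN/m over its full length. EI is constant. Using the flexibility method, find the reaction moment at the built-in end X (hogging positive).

M_X = 192.2 kN·m

Take the reaction at Y as the redundant and release it; the primary structure is a cantilever fixed at X.
Free-end deflection of the primary structure under the applied loading (downward +):
  triangular load, peak 40 at the free end: 11w₀L⁴/(120EI) = 9854/EI
  UDL 11: wL⁴/(8EI) = 3695/EI
  δ_0 = 13549/EI
Tip deflection under a unit load at Y: L³/(3EI) = 124.4/EI.
The prop prevents deflection at Y: R_Y = δ_0/δ_{YY} = 13549/124.4 = 108.9 kN.
Moment equilibrium about X: M_X = Σ(load moments about X) − R_Y·L = 976.3 − 108.9×7.2 = 192.2 kN·m.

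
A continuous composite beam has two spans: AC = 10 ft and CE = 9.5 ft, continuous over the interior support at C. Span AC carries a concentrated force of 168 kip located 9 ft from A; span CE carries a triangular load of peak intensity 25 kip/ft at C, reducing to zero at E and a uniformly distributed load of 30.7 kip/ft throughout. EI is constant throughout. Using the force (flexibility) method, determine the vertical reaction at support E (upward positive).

R_E = 152.2 kip

Release continuity at C by inserting a hinge; the redundant is the internal moment M_C. The primary structure is two simply-supported spans AC and CE.
End slopes at the hinge C, treating each span as simply supported:
  span AC: point load 168 at a = 9: Pab(L + a)/(6LEI) = 478.8/EI
  span CE: triangular load, peak 25: w₀L³/(45EI) = 476.3/EI
  span CE: UDL 30.7: wL³/(24EI) = 1097/EI
  relative rotation θ_0 = (478.8 + 1573)/EI = 2052/EI
A unit hogging moment at C produces rotation L₁/(3EI) + L₂/(3EI) = 6.5/EI.
Compatibility: M_C·(L₁+L₂)/(3EI) = θ_0, giving M_C = 315.7 kip·ft (hogging).
Span CE, ΣM about E: R_C^{CE}·9.5 = 2137 + 315.7, so R_C^{CE} = 258.2 kip and R_E = 410.4 − 258.2 = 152.2 kip.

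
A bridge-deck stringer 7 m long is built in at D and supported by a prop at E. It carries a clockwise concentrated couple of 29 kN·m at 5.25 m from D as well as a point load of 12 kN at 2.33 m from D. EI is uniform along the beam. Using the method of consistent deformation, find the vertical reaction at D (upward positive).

Take the reaction at E as the redundant and release it; the primary structure is a cantilever fixed at D.
Primary-structure tip deflection at E by superposition:
  clockwise couple 29 at a = 5.25: M₀a(2L − a)/(2EI) = 666.1/EI
  point load 12 at a = 2.33: Pa²(3L − a)/(6EI) = 202.7/EI
  δ_0 = 868.8/EI
Tip deflection under a unit load at E: L³/(3EI) = 114.3/EI.
The prop prevents deflection at E: R_E = δ_0/δ_{EE} = 868.8/114.3 = 7.599 kN.
Vertical equilibrium: R_D = ΣP − R_E = 12 − 7.599 = 4.401 kN.

R_D = 4.401 kN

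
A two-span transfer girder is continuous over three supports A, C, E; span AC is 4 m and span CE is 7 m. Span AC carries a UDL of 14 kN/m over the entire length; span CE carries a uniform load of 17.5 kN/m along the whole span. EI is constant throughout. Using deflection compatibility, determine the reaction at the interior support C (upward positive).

R_C = 120 kN

Take M_C as the redundant. Released structure: two simple spans AC and CE with a hinge at C.
Discontinuity in slope at C on the released structure — sum the simple-span end rotations:
  span AC: UDL 14: wL³/(24EI) = 37.33/EI
  span CE: UDL 17.5: wL³/(24EI) = 250.1/EI
  relative rotation θ_0 = (37.33 + 250.1)/EI = 287.4/EI
A unit hogging moment at C produces rotation L₁/(3EI) + L₂/(3EI) = 3.667/EI.
Slope continuity at C: θ_0 = M_C·3.667/EI, so M_C = 287.4/3.667 = 78.39 kN·m (hogging).
Span AC, ΣM about A with M_C applied at C: R_C^{AC}·4 = 112 + 78.39, so R_C^{AC} = 47.6 kN and R_A = 56 − 47.6 = 8.402 kN.
Span CE, ΣM about E: R_C^{CE}·7 = 428.8 + 78.39, so R_C^{CE} = 72.45 kN and R_E = 122.5 − 72.45 = 50.05 kN.
R_C = 47.6 + 72.45 = 120 kN.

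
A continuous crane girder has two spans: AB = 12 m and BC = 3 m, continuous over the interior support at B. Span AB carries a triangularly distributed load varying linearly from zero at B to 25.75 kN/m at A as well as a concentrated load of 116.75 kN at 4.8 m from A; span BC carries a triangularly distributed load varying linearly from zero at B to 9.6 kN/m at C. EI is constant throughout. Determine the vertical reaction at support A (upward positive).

R_A = 142.9 kN

Take M_B as the redundant. Released structure: two simple spans AB and BC with a hinge at B.
Discontinuity in slope at B on the released structure — sum the simple-span end rotations:
  span AB: triangular load, peak 25.75: 7w₀L³/(360EI) = 865.2/EI
  span AB: point load 116.75 at a = 4.8: Pab(L + a)/(6LEI) = 941.5/EI
  span BC: triangular load, peak 9.6: 7w₀L³/(360EI) = 5.04/EI
  relative rotation θ_0 = (1807 + 5.04)/EI = 1812/EI
A unit hogging moment at B produces rotation L₁/(3EI) + L₂/(3EI) = 5/EI.
Slope continuity at B: θ_0 = M_B·5/EI, so M_B = 1812/5 = 362.3 kN·m (hogging).
Span AB, ΣM about A with M_B applied at B: R_B^{AB}·12 = 1178 + 362.3, so R_B^{AB} = 128.4 kN and R_A = 271.2 − 128.4 = 142.9 kN.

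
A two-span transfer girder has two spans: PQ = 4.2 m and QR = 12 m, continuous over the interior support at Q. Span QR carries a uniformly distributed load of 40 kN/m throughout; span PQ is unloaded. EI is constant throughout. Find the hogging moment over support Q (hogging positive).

M_Q = 533.3 kN·m

Insert a hinge at Q; M_Q is the redundant, and each span becomes simply supported.
End slopes at the hinge Q, treating each span as simply supported:
  span QR: UDL 40: wL³/(24EI) = 2880/EI
  relative rotation θ_0 = (0 + 2880)/EI = 2880/EI
A unit hogging moment at Q produces rotation L₁/(3EI) + L₂/(3EI) = 5.4/EI.
Slope continuity at Q: θ_0 = M_Q·5.4/EI, so M_Q = 2880/5.4 = 533.3 kN·m (hogging).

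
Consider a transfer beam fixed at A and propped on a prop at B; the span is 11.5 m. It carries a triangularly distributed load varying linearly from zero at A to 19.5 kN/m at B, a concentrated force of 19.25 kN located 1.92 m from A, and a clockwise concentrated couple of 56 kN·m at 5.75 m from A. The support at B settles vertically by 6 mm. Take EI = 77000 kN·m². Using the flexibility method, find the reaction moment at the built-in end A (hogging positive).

M_A = 182.1 kN·m

Release the roller at B. Primary structure: cantilever fixed at A.
Deflection at B on the released cantilever, summing each load's contribution:
  triangular load, peak 19.5 at the free end: 11w₀L⁴/(120EI) = 31263/EI
  point load 19.25 at a = 1.92: Pa²(3L − a)/(6EI) = 385.3/EI
  clockwise couple 56 at a = 5.75: M₀a(2L − a)/(2EI) = 2777/EI
  δ_0 = 34426/EI
Tip deflection under a unit load at B: L³/(3EI) = 507/EI.
With EI = 77000 kN·m²: δ_0 = 0.44709 m and δ_{BB} = 0.006584 m/kN.
Compatibility — the beam at B must follow the support down by 0.006 m: δ_0 − R_B·δ_{BB} = 0.006, so R_B = (0.44709 − 0.006)/0.006584 = 67 kN.
Moment equilibrium about A: M_A = Σ(load moments about A) − R_B·L = 952.6 − 67×11.5 = 182.1 kN·m.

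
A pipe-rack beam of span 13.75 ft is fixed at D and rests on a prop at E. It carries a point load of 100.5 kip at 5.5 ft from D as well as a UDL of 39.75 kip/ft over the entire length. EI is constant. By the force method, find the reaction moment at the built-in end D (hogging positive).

Choose R_E as the redundant. The primary structure is the cantilever fixed at D.
Primary-structure tip deflection at E by superposition:
  point load 100.5 at a = 5.5: Pa²(3L − a)/(6EI) = 18114/EI
  UDL 39.75: wL⁴/(8EI) = 177606/EI
  δ_0 = 195720/EI
Tip deflection under a unit load at E: L³/(3EI) = 866.5/EI.
The prop prevents deflection at E: R_E = δ_0/δ_{EE} = 195720/866.5 = 225.9 kip.
Moment equilibrium about D: M_D = Σ(load moments about D) − R_E·L = 4310 − 225.9×13.75 = 1205 kip·ft.

M_D = 1205 kip·ft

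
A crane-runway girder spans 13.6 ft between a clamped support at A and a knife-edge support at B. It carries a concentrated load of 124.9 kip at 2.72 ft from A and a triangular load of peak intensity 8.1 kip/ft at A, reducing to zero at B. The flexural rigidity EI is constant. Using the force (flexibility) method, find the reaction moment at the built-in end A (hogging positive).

Remove the prop at B; the released (primary) structure is a cantilever built in at A.
Downward deflection at the released point B due to the loads:
  point load 124.9 at a = 2.72: Pa²(3L − a)/(6EI) = 5865/EI
  triangular load, peak 8.1 at the fixed end: w₀L⁴/(30EI) = 9237/EI
  δ_0 = 15101/EI
Tip deflection under a unit load at B: L³/(3EI) = 838.5/EI.
Compatibility at B: δ_0 − R_B·δ_{BB} = 0, so R_B = 15101/838.5 = 18.01 kip.
Moment equilibrium about A: M_A = Σ(load moments about A) − R_B·L = 589.4 − 18.01×13.6 = 344.5 kip·ft.

M_A = 344.5 kip·ft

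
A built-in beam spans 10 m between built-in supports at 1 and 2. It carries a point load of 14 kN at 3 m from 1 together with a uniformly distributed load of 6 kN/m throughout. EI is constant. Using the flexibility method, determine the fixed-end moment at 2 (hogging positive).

M_2 = 58.82 kN·m

Release both end moments; the primary structure is a simply-supported span 12 with redundants M_1 and M_2.
Simple-span end rotations at 1 and 2 under the given loads:
  at 1: point load 14 at a = 3: Pab(L + b)/(6LEI) = 83.3/EI
  at 2: point load 14 at a = 3: Pab(L + a)/(6LEI) = 63.7/EI
  at 1: UDL 6: wL³/(24EI) = 250/EI
  at 2: UDL 6: wL³/(24EI) = 250/EI
  θ_10 = 333.3/EI,  θ_20 = 313.7/EI
Flexibility coefficients: a unit moment at one end gives L/(3EI) there and L/(6EI) at the far end, so f₁₁ = f₂₂ = 3.333/EI and f₁₂ = f₂₁ = 1.667/EI.
Compatibility — zero rotation at each built-in end:
  3.333 M_1 + 1.667 M_2 = 333.3
  1.667 M_1 + 3.333 M_2 = 313.7
Solving the pair gives M_1 = 70.58 kN·m and M_2 = 58.82 kN·m (hogging).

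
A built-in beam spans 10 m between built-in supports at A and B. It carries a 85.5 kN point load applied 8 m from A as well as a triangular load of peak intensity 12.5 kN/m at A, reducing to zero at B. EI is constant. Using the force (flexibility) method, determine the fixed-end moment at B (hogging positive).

Take the two fixed-end moments M_A, M_B as redundants; the released structure is the simple span AB.
End rotations of the released simple span under the applied load (×1/EI):
  at A: point load 85.5 at a = 8: Pab(L + b)/(6LEI) = 273.6/EI
  at B: point load 85.5 at a = 8: Pab(L + a)/(6LEI) = 410.4/EI
  at A: triangular load, peak 12.5: w₀L³/(45EI) = 277.8/EI
  at B: triangular load, peak 12.5: 7w₀L³/(360EI) = 243.1/EI
  θ_A0 = 551.4/EI,  θ_B0 = 653.5/EI
Flexibility coefficients: a unit moment at one end gives L/(3EI) there and L/(6EI) at the far end, so f₁₁ = f₂₂ = 3.333/EI and f₁₂ = f₂₁ = 1.667/EI.
Compatibility — zero rotation at each built-in end:
  3.333 M_A + 1.667 M_B = 551.4
  1.667 M_A + 3.333 M_B = 653.5
Solving the pair gives M_A = 89.86 kN·m and M_B = 151.1 kN·m (hogging).

M_B = 151.1 kN·m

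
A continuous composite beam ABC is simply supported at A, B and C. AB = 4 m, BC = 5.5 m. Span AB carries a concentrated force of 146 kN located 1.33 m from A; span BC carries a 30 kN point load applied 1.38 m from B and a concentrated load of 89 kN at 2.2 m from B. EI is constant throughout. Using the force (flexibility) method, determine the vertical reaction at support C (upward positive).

R_C = 23.77 kN

Release continuity at B by inserting a hinge; the redundant is the internal moment M_B. The primary structure is two simply-supported spans AB and BC.
Discontinuity in slope at B on the released structure — sum the simple-span end rotations:
  span AB: point load 146 at a = 1.33: Pab(L + a)/(6LEI) = 115.1/EI
  span BC: point load 30 at a = 1.38: Pab(L + b)/(6LEI) = 49.72/EI
  span BC: point load 89 at a = 2.2: Pab(L + b)/(6LEI) = 172.3/EI
  relative rotation θ_0 = (115.1 + 222)/EI = 337.2/EI
A unit hogging moment at B produces rotation L₁/(3EI) + L₂/(3EI) = 3.167/EI.
Slope continuity at B: θ_0 = M_B·3.167/EI, so M_B = 337.2/3.167 = 106.5 kN·m (hogging).
Span BC, ΣM about C: R_B^{BC}·5.5 = 417.3 + 106.5, so R_B^{BC} = 95.23 kN and R_C = 119 − 95.23 = 23.77 kN.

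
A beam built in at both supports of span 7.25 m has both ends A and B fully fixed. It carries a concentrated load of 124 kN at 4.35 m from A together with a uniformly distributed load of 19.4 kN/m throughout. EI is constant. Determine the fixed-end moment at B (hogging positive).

M_B = 214.4 kN·m

Release both end moments; the primary structure is a simply-supported span AB with redundants M_A and M_B.
End rotations of the released simple span under the applied load (×1/EI):
  at A: point load 124 at a = 4.35: Pab(L + b)/(6LEI) = 365/EI
  at B: point load 124 at a = 4.35: Pab(L + a)/(6LEI) = 417.1/EI
  at A: UDL 19.4: wL³/(24EI) = 308/EI
  at B: UDL 19.4: wL³/(24EI) = 308/EI
  θ_A0 = 673/EI,  θ_B0 = 725.2/EI
Flexibility coefficients: a unit moment at one end gives L/(3EI) there and L/(6EI) at the far end, so f₁₁ = f₂₂ = 2.417/EI and f₁₂ = f₂₁ = 1.208/EI.
Compatibility — zero rotation at each built-in end:
  2.417 M_A + 1.208 M_B = 673
  1.208 M_A + 2.417 M_B = 725.2
Solving the pair gives M_A = 171.3 kN·m and M_B = 214.4 kN·m (hogging).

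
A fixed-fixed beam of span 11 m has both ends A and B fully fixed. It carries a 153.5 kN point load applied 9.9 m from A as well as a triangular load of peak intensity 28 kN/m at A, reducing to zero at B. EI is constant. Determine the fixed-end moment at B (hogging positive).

M_B = 249.7 kN·m

Release both end moments; the primary structure is a simply-supported span AB with redundants M_A and M_B.
Simple-span end rotations at A and B under the given loads:
  at A: point load 153.5 at a = 9.9: Pab(L + b)/(6LEI) = 306.5/EI
  at B: point load 153.5 at a = 9.9: Pab(L + a)/(6LEI) = 529.3/EI
  at A: triangular load, peak 28: w₀L³/(45EI) = 828.2/EI
  at B: triangular load, peak 28: 7w₀L³/(360EI) = 724.7/EI
  θ_A0 = 1135/EI,  θ_B0 = 1254/EI
Flexibility coefficients: a unit moment at one end gives L/(3EI) there and L/(6EI) at the far end, so f₁₁ = f₂₂ = 3.667/EI and f₁₂ = f₂₁ = 1.833/EI.
Compatibility — zero rotation at each built-in end:
  3.667 M_A + 1.833 M_B = 1135
  1.833 M_A + 3.667 M_B = 1254
Solving the pair gives M_A = 184.6 kN·m and M_B = 249.7 kN·m (hogging).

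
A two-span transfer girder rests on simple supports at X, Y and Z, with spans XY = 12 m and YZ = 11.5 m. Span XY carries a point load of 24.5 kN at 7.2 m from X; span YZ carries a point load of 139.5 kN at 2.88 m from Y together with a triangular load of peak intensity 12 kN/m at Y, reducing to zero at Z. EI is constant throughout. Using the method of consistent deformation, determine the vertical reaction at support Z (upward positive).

R_Z = 39.72 kN

Take M_Y as the redundant. Released structure: two simple spans XY and YZ with a hinge at Y.
Discontinuity in slope at Y on the released structure — sum the simple-span end rotations:
  span XY: point load 24.5 at a = 7.2: Pab(L + a)/(6LEI) = 225.8/EI
  span YZ: point load 139.5 at a = 2.88: Pab(L + b)/(6LEI) = 1010/EI
  span YZ: triangular load, peak 12: w₀L³/(45EI) = 405.6/EI
  relative rotation θ_0 = (225.8 + 1415)/EI = 1641/EI
A unit hogging moment at Y produces rotation L₁/(3EI) + L₂/(3EI) = 7.833/EI.
Compatibility: M_Y·(L₁+L₂)/(3EI) = θ_0, giving M_Y = 209.5 kN·m (hogging).
Span YZ, ΣM about Z: R_Y^{YZ}·11.5 = 1731 + 209.5, so R_Y^{YZ} = 168.8 kN and R_Z = 208.5 − 168.8 = 39.72 kN.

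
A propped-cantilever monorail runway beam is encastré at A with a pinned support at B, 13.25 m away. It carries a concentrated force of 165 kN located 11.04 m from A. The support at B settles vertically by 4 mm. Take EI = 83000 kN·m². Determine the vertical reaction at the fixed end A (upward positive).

Choose R_B as the redundant. The primary structure is the cantilever fixed at A.
Downward deflection at the released point B due to the loads:
  point load 165 at a = 11.04: Pa²(3L − a)/(6EI) = 96229/EI
Tip deflection under a unit load at B: L³/(3EI) = 775.4/EI.
With EI = 83000 kN·m²: δ_0 = 1.1594 m and δ_{BB} = 0.009342 m/kN.
Compatibility — the beam at B must follow the support down by 0.004 m: δ_0 − R_B·δ_{BB} = 0.004, so R_B = (1.1594 − 0.004)/0.009342 = 123.7 kN.
Vertical equilibrium: R_A = ΣP − R_B = 165 − 123.7 = 41.33 kN.

R_A = 41.33 kN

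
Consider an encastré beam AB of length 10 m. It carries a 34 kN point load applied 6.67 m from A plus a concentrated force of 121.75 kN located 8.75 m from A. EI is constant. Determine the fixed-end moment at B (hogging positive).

M_B = 166.9 kN·m

Release both end moments; the primary structure is a simply-supported span AB with redundants M_A and M_B.
End rotations of the released simple span under the applied load (×1/EI):
  at A: point load 34 at a = 6.67: Pab(L + b)/(6LEI) = 167.8/EI
  at B: point load 34 at a = 6.67: Pab(L + a)/(6LEI) = 209.8/EI
  at A: point load 121.75 at a = 8.75: Pab(L + b)/(6LEI) = 249.7/EI
  at B: point load 121.75 at a = 8.75: Pab(L + a)/(6LEI) = 416.1/EI
  θ_A0 = 417.5/EI,  θ_B0 = 626/EI
Flexibility coefficients: a unit moment at one end gives L/(3EI) there and L/(6EI) at the far end, so f₁₁ = f₂₂ = 3.333/EI and f₁₂ = f₂₁ = 1.667/EI.
Compatibility — zero rotation at each built-in end:
  3.333 M_A + 1.667 M_B = 417.5
  1.667 M_A + 3.333 M_B = 626
Solving the pair gives M_A = 41.79 kN·m and M_B = 166.9 kN·m (hogging).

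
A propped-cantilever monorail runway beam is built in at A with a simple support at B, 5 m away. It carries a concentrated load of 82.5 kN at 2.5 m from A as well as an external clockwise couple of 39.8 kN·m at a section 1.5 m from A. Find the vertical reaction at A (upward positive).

Release the roller at B. Primary structure: cantilever fixed at A.
Free-end deflection of the primary structure under the applied loading (downward +):
  point load 82.5 at a = 2.5: Pa²(3L − a)/(6EI) = 1074/EI
  clockwise couple 39.8 at a = 1.5: M₀a(2L − a)/(2EI) = 253.7/EI
  δ_0 = 1328/EI
Tip deflection under a unit load at B: L³/(3EI) = 41.67/EI.
Compatibility at B: δ_0 − R_B·δ_{BB} = 0, so R_B = 1328/41.67 = 31.87 kN.
Vertical equilibrium: R_A = ΣP − R_B = 82.5 − 31.87 = 50.63 kN.

R_A = 50.63 kN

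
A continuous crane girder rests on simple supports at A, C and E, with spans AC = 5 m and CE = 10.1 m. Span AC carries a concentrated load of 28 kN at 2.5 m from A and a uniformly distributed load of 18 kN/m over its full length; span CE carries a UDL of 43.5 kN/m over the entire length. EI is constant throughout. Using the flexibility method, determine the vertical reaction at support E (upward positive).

R_E = 180.2 kN

Insert a hinge at C; M_C is the redundant, and each span becomes simply supported.
End slopes at the hinge C, treating each span as simply supported:
  span AC: point load 28 at a = 2.5: Pab(L + a)/(6LEI) = 43.75/EI
  span AC: UDL 18: wL³/(24EI) = 93.75/EI
  span CE: UDL 43.5: wL³/(24EI) = 1867/EI
  relative rotation θ_0 = (137.5 + 1867)/EI = 2005/EI
A unit hogging moment at C produces rotation L₁/(3EI) + L₂/(3EI) = 5.033/EI.
Slope continuity at C: θ_0 = M_C·5.033/EI, so M_C = 2005/5.033 = 398.3 kN·m (hogging).
Span CE, ΣM about E: R_C^{CE}·10.1 = 2219 + 398.3, so R_C^{CE} = 259.1 kN and R_E = 439.4 − 259.1 = 180.2 kN.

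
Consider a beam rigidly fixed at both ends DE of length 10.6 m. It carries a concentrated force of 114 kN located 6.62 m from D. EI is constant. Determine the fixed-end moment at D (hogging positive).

M_D = 106.4 kN·m

Release both end moments; the primary structure is a simply-supported span DE with redundants M_D and M_E.
On the primary (simply-supported) span, the end slopes from the loading are:
  at D: point load 114 at a = 6.62: Pab(L + b)/(6LEI) = 688.6/EI
  at E: point load 114 at a = 6.62: Pab(L + a)/(6LEI) = 813.2/EI
  θ_D0 = 688.6/EI,  θ_E0 = 813.2/EI
Flexibility coefficients: a unit moment at one end gives L/(3EI) there and L/(6EI) at the far end, so f₁₁ = f₂₂ = 3.533/EI and f₁₂ = f₂₁ = 1.767/EI.
Compatibility — zero rotation at each built-in end:
  3.533 M_D + 1.767 M_E = 688.6
  1.767 M_D + 3.533 M_E = 813.2
Solving the pair gives M_D = 106.4 kN·m and M_E = 177 kN·m (hogging).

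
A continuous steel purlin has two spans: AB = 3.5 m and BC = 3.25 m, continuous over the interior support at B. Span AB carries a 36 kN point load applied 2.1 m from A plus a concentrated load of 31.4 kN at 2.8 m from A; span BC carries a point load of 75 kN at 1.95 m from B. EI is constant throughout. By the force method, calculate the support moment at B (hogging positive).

M_B = 40.47 kN·m

Release continuity at B by inserting a hinge; the redundant is the internal moment M_B. The primary structure is two simply-supported spans AB and BC.
Discontinuity in slope at B on the released structure — sum the simple-span end rotations:
  span AB: point load 36 at a = 2.1: Pab(L + a)/(6LEI) = 28.22/EI
  span AB: point load 31.4 at a = 2.8: Pab(L + a)/(6LEI) = 18.46/EI
  span BC: point load 75 at a = 1.95: Pab(L + b)/(6LEI) = 44.36/EI
  relative rotation θ_0 = (46.69 + 44.36)/EI = 91.05/EI
A unit hogging moment at B produces rotation L₁/(3EI) + L₂/(3EI) = 2.25/EI.
Compatibility: M_B·(L₁+L₂)/(3EI) = θ_0, giving M_B = 40.47 kN·m (hogging).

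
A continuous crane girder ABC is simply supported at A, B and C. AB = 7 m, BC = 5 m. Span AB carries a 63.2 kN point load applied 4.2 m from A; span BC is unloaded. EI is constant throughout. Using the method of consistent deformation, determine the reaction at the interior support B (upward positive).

Insert a hinge at B; M_B is the redundant, and each span becomes simply supported.
Discontinuity in slope at B on the released structure — sum the simple-span end rotations:
  span AB: point load 63.2 at a = 4.2: Pab(L + a)/(6LEI) = 198.2/EI
  relative rotation θ_0 = (198.2 + 0)/EI = 198.2/EI
A unit hogging moment at B produces rotation L₁/(3EI) + L₂/(3EI) = 4/EI.
Compatibility: M_B·(L₁+L₂)/(3EI) = θ_0, giving M_B = 49.55 kN·m (hogging).
Span AB, ΣM about A with M_B applied at B: R_B^{AB}·7 = 265.4 + 49.55, so R_B^{AB} = 45 kN and R_A = 63.2 − 45 = 18.2 kN.
Span BC, ΣM about C: R_B^{BC}·5 = 0 + 49.55, so R_B^{BC} = 9.91 kN and R_C = 0 − 9.91 = -9.91 kN.
R_B = 45 + 9.91 = 54.91 kN.

R_B = 54.91 kN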